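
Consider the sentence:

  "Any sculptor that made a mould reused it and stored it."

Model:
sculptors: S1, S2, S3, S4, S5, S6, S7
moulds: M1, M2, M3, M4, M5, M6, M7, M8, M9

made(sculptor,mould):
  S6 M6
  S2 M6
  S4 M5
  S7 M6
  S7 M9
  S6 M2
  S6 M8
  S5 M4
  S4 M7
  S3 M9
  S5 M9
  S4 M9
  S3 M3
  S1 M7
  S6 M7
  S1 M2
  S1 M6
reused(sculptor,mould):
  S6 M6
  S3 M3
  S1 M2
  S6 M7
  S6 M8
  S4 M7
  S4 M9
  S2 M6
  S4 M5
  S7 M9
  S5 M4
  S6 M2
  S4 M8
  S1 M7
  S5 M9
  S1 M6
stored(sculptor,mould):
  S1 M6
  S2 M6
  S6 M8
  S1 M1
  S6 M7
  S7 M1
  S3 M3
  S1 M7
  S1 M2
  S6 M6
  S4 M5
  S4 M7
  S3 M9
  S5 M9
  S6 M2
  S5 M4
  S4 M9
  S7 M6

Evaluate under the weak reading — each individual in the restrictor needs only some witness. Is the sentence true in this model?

"it" takes "a mould" as antecedent — a donkey pronoun bound across the clause boundary.
Weak reading: every sculptor s with some made-mould has at least one made-mould m such that reused(s,m) ∧ stored(s,m).
Per sculptor: S1:✓  S2:✓  S3:✓  S4:✓  S5:✓  S6:✓  S7:✗
S7 has no witness among its made-moulds.

False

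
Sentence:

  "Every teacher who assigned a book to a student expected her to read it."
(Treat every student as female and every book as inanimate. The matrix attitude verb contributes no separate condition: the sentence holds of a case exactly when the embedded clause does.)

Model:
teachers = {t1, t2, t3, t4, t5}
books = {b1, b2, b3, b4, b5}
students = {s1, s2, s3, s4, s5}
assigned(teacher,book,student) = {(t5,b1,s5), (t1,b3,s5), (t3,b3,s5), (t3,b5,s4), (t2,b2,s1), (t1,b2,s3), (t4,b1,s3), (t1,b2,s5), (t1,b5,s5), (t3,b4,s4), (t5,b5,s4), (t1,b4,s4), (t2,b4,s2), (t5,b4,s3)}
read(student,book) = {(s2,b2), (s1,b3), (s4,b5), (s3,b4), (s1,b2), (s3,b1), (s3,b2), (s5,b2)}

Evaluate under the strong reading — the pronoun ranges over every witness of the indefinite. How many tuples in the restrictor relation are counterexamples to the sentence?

"her" takes "a student" as antecedent and "it" takes "a book"; both are donkey pronouns co-varying with the restrictor.
Strong reading: for every (t,b,s) with assigned(t,b,s), read(s,b).
Restrictor triples: (t1,b2,s3)→read(s3,b2) ✓  (t1,b2,s5)→read(s5,b2) ✓  (t1,b3,s5)→read(s5,b3) ✗  (t1,b4,s4)→read(s4,b4) ✗  (t1,b5,s5)→read(s5,b5) ✗  (t2,b2,s1)→read(s1,b2) ✓  (t2,b4,s2)→read(s2,b4) ✗  (t3,b3,s5)→read(s5,b3) ✗  (t3,b4,s4)→read(s4,b4) ✗  (t3,b5,s4)→read(s4,b5) ✓  (t4,b1,s3)→read(s3,b1) ✓  (t5,b1,s5)→read(s5,b1) ✗  (t5,b4,s3)→read(s3,b4) ✓  (t5,b5,s4)→read(s4,b5) ✓
Counterexamples (restrictor triples failing the scope): 7.

7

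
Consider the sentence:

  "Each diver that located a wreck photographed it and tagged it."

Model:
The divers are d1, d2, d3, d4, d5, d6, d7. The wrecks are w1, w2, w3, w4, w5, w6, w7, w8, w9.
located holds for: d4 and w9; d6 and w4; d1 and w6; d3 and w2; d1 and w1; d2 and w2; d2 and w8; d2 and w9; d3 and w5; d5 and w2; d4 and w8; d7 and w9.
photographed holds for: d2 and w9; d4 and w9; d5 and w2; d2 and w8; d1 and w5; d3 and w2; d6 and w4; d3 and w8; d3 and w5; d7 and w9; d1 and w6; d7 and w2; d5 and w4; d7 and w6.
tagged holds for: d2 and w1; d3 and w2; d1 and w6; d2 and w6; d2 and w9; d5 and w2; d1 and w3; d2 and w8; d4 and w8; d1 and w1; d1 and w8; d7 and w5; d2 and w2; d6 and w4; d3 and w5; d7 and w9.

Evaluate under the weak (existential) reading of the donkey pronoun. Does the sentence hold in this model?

False

"it" takes "a wreck" as antecedent — a donkey pronoun bound across the clause boundary.
Weak reading: every diver d with some located-wreck has at least one located-wreck w such that photographed(d,w) ∧ tagged(d,w).
Per diver: d1:✓  d2:✓  d3:✓  d4:✗  d5:✓  d6:✓  d7:✓
d4 has no witness among its located-wrecks.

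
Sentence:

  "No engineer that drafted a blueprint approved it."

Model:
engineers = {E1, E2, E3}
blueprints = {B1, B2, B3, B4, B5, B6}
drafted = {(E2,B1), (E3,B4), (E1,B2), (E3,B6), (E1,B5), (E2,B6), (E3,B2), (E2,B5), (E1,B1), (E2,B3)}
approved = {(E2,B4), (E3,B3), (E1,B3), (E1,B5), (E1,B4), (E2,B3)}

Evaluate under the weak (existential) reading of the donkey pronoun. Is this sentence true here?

False

"it" takes "a blueprint" as antecedent — a donkey pronoun bound across the clause boundary.
Truth condition: for no (e,b) with drafted(e,b) does approved(e,b) hold.
Restrictor pairs — does the scope hold? (E1,B1):fails  (E1,B2):fails  (E1,B5):holds  (E2,B1):fails  (E2,B3):holds  (E2,B5):fails  (E2,B6):fails  (E3,B2):fails  (E3,B4):fails  (E3,B6):fails
Scope holds for 2 pair(s), so the sentence is false.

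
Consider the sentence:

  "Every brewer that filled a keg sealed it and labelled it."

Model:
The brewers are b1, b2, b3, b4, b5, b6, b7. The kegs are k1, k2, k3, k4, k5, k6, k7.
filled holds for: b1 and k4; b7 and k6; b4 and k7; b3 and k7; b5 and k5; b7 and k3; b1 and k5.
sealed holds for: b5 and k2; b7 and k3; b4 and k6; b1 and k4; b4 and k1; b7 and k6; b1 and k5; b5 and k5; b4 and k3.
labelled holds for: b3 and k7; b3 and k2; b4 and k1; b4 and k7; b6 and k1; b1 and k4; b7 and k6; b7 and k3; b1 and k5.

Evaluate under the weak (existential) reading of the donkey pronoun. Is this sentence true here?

"it" takes "a keg" as antecedent — a donkey pronoun bound across the clause boundary.
Weak reading: every brewer b with some filled-keg has at least one filled-keg k such that sealed(b,k) ∧ labelled(b,k).
Per brewer: b1:✓  b3:✗  b4:✗  b5:✗  b7:✓
b3 has no witness among its filled-kegs.

False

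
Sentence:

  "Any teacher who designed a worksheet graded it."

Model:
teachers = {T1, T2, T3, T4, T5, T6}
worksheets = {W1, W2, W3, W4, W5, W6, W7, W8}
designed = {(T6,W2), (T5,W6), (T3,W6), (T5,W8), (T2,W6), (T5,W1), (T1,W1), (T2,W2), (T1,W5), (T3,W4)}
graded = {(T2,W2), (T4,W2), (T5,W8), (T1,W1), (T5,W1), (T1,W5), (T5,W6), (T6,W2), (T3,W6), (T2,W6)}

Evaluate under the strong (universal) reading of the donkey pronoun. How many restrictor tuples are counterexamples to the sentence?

"it" takes "a worksheet" as antecedent — a donkey pronoun bound across the clause boundary.
Strong reading: for every (t,w) with designed(t,w), graded(t,w).
Restrictor pairs: (T1,W1) ✓  (T1,W5) ✓  (T2,W2) ✓  (T2,W6) ✓  (T3,W4) ✗  (T3,W6) ✓  (T5,W1) ✓  (T5,W6) ✓  (T5,W8) ✓  (T6,W2) ✓
Counterexamples (restrictor pairs failing the scope): 1.

1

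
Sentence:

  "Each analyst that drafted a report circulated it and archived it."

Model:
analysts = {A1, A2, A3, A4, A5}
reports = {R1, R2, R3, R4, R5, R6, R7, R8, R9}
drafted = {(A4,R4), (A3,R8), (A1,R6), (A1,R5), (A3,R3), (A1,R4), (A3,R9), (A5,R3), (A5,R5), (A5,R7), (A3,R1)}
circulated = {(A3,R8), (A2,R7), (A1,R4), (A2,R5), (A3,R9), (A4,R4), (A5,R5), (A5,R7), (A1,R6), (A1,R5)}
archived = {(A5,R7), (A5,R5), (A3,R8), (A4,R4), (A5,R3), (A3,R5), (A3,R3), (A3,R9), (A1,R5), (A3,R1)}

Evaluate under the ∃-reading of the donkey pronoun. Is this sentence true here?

"it" takes "a report" as antecedent — a donkey pronoun bound across the clause boundary.
Weak reading: every analyst a with some drafted-report has at least one drafted-report r such that circulated(a,r) ∧ archived(a,r).
Per analyst: A1:✓  A3:✓  A4:✓  A5:✓
Every analyst in the restrictor has a witness.

True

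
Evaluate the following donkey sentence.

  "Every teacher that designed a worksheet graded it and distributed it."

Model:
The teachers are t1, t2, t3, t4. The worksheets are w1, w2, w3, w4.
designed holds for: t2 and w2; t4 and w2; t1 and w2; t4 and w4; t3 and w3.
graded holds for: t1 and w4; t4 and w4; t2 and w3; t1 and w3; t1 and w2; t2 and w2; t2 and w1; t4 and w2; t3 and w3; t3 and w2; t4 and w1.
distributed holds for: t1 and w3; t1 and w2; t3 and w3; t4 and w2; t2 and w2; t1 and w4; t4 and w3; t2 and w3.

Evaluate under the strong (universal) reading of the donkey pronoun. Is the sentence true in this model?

False

"it" takes "a worksheet" as antecedent — a donkey pronoun bound across the clause boundary.
Strong reading: for every (t,w) with designed(t,w), graded(t,w) ∧ distributed(t,w).
Restrictor pairs: (t1,w2) ✓  (t2,w2) ✓  (t3,w3) ✓  (t4,w2) ✓  (t4,w4) ✗
Counterexample: (t4,w4) is in designed but fails the scope.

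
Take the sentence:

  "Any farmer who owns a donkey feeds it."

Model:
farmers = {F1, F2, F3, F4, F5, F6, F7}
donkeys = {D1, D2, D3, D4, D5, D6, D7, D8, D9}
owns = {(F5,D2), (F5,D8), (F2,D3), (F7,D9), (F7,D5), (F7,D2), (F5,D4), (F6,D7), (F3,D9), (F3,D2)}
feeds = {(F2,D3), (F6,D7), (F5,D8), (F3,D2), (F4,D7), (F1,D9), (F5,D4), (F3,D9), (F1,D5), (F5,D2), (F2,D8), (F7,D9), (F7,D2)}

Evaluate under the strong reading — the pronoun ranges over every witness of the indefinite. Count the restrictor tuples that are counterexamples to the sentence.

1

"it" takes "a donkey" as antecedent — a donkey pronoun bound across the clause boundary.
Strong reading: for every (f,d) with owns(f,d), feeds(f,d).
Restrictor pairs: (F2,D3) ✓  (F3,D2) ✓  (F3,D9) ✓  (F5,D2) ✓  (F5,D4) ✓  (F5,D8) ✓  (F6,D7) ✓  (F7,D2) ✓  (F7,D5) ✗  (F7,D9) ✓
Counterexamples (restrictor pairs failing the scope): 1.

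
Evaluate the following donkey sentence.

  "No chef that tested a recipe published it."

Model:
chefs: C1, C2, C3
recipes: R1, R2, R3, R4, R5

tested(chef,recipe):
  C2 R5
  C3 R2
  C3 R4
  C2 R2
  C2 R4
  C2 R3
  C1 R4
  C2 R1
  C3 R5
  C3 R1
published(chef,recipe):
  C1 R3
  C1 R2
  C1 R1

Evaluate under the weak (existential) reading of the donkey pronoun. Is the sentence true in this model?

True

"it" takes "a recipe" as antecedent — a donkey pronoun bound across the clause boundary.
Truth condition: for no (c,r) with tested(c,r) does published(c,r) hold.
Restrictor pairs — does the scope hold? (C1,R4):fails  (C2,R1):fails  (C2,R2):fails  (C2,R3):fails  (C2,R4):fails  (C2,R5):fails  (C3,R1):fails  (C3,R2):fails  (C3,R4):fails  (C3,R5):fails
Scope holds for no restrictor pair, so the sentence is true.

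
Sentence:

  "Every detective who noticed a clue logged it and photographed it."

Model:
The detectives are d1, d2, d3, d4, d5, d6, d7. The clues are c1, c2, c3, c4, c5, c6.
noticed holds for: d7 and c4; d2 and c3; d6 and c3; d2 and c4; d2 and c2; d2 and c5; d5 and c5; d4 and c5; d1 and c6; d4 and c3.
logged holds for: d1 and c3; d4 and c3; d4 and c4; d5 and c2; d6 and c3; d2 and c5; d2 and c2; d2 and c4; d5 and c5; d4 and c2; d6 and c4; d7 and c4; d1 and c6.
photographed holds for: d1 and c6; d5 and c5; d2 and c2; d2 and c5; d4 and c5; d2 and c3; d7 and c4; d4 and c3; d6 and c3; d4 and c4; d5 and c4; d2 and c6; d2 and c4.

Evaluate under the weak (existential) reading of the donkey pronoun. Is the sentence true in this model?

True

"it" takes "a clue" as antecedent — a donkey pronoun bound across the clause boundary.
Weak reading: every detective d with some noticed-clue has at least one noticed-clue c such that logged(d,c) ∧ photographed(d,c).
Per detective: d1:✓  d2:✓  d4:✓  d5:✓  d6:✓  d7:✓
Every detective in the restrictor has a witness.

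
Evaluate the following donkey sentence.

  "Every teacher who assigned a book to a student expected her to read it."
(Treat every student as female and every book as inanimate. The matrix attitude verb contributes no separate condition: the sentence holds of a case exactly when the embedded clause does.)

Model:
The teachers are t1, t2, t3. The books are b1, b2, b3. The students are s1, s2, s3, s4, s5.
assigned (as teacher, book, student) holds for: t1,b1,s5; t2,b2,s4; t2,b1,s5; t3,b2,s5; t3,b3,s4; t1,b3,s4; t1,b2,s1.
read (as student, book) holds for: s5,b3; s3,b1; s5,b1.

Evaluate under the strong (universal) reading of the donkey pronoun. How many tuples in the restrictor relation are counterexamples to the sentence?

"her" takes "a student" as antecedent and "it" takes "a book"; both are donkey pronouns co-varying with the restrictor.
Strong reading: for every (t,b,s) with assigned(t,b,s), read(s,b).
Restrictor triples: (t1,b1,s5)→read(s5,b1) ✓  (t1,b2,s1)→read(s1,b2) ✗  (t1,b3,s4)→read(s4,b3) ✗  (t2,b1,s5)→read(s5,b1) ✓  (t2,b2,s4)→read(s4,b2) ✗  (t3,b2,s5)→read(s5,b2) ✗  (t3,b3,s4)→read(s4,b3) ✗
Counterexamples (restrictor triples failing the scope): 5.

5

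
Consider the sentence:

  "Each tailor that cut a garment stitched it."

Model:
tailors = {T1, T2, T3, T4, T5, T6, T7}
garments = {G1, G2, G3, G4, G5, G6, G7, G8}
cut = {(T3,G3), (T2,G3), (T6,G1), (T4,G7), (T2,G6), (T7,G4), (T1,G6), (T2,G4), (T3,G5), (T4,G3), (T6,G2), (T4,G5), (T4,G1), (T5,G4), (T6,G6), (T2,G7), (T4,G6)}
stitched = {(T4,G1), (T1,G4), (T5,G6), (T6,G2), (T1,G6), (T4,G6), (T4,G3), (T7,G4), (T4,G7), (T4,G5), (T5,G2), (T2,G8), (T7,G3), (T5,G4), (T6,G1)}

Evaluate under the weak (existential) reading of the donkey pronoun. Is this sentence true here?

"it" takes "a garment" as antecedent — a donkey pronoun bound across the clause boundary.
Weak reading: every tailor t with some cut-garment has at least one cut-garment g such that stitched(t,g).
Per tailor: T1:✓  T2:✗  T3:✗  T4:✓  T5:✓  T6:✓  T7:✓
T2 has no witness among its cut-garments.

False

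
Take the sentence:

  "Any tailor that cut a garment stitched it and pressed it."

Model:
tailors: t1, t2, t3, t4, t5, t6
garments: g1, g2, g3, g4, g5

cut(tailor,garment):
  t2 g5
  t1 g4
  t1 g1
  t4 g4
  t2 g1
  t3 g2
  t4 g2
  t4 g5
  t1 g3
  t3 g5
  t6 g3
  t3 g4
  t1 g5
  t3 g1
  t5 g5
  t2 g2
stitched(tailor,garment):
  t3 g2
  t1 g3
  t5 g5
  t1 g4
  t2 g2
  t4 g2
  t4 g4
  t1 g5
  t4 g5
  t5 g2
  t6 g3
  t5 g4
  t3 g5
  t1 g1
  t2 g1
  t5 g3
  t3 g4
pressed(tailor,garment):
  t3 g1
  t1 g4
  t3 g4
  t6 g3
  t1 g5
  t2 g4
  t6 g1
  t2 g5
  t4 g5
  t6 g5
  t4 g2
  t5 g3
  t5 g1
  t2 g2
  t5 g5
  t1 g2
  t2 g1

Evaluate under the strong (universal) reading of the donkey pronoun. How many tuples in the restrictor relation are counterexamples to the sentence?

"it" takes "a garment" as antecedent — a donkey pronoun bound across the clause boundary.
Strong reading: for every (t,g) with cut(t,g), stitched(t,g) ∧ pressed(t,g).
Restrictor pairs: (t1,g1) ✗  (t1,g3) ✗  (t1,g4) ✓  (t1,g5) ✓  (t2,g1) ✓  (t2,g2) ✓  (t2,g5) ✗  (t3,g1) ✗  (t3,g2) ✗  (t3,g4) ✓  (t3,g5) ✗  (t4,g2) ✓  (t4,g4) ✗  (t4,g5) ✓  (t5,g5) ✓  (t6,g3) ✓
Counterexamples (restrictor pairs failing the scope): 7.

7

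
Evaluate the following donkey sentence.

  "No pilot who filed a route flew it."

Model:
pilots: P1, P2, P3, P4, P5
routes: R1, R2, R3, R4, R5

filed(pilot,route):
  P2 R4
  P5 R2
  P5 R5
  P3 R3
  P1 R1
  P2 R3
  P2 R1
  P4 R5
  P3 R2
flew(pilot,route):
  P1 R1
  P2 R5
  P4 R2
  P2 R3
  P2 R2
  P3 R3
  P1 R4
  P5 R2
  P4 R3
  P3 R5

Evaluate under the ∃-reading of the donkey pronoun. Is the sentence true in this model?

False

"it" takes "a route" as antecedent — a donkey pronoun bound across the clause boundary.
Truth condition: for no (p,r) with filed(p,r) does flew(p,r) hold.
Restrictor pairs — does the scope hold? (P1,R1):holds  (P2,R1):fails  (P2,R3):holds  (P2,R4):fails  (P3,R2):fails  (P3,R3):holds  (P4,R5):fails  (P5,R2):holds  (P5,R5):fails
Scope holds for 4 pair(s), so the sentence is false.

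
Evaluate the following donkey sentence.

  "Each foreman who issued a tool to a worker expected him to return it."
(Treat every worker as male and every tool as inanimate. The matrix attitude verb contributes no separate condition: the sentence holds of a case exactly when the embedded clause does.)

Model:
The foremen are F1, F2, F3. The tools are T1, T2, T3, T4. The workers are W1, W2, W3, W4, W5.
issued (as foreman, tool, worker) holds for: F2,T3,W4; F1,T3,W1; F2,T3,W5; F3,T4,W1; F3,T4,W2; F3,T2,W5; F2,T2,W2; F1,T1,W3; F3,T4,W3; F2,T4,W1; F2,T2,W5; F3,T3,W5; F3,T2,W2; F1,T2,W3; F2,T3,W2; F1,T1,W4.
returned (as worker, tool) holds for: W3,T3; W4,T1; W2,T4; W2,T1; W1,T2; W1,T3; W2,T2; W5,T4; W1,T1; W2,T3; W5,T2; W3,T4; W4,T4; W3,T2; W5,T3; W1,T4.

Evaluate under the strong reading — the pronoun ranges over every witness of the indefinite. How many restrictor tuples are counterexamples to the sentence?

"him" takes "a worker" as antecedent and "it" takes "a tool"; both are donkey pronouns co-varying with the restrictor.
Strong reading: for every (f,t,w) with issued(f,t,w), returned(w,t).
Restrictor triples: (F1,T1,W3)→returned(W3,T1) ✗  (F1,T1,W4)→returned(W4,T1) ✓  (F1,T2,W3)→returned(W3,T2) ✓  (F1,T3,W1)→returned(W1,T3) ✓  (F2,T2,W2)→returned(W2,T2) ✓  (F2,T2,W5)→returned(W5,T2) ✓  (F2,T3,W2)→returned(W2,T3) ✓  (F2,T3,W4)→returned(W4,T3) ✗  (F2,T3,W5)→returned(W5,T3) ✓  (F2,T4,W1)→returned(W1,T4) ✓  (F3,T2,W2)→returned(W2,T2) ✓  (F3,T2,W5)→returned(W5,T2) ✓  (F3,T3,W5)→returned(W5,T3) ✓  (F3,T4,W1)→returned(W1,T4) ✓  (F3,T4,W2)→returned(W2,T4) ✓  (F3,T4,W3)→returned(W3,T4) ✓
Counterexamples (restrictor triples failing the scope): 2.

2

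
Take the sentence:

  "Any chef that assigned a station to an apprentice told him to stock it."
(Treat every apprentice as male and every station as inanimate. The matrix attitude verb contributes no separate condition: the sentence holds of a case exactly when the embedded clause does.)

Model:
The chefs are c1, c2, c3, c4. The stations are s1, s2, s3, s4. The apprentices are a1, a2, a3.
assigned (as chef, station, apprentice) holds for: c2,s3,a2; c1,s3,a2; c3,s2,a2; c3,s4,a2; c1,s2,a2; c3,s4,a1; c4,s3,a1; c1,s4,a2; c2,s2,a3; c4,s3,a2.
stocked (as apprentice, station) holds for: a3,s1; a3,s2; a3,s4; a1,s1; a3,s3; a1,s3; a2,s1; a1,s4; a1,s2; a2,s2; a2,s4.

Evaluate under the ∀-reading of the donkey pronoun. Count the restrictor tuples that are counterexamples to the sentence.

3

"him" takes "an apprentice" as antecedent and "it" takes "a station"; both are donkey pronouns co-varying with the restrictor.
Strong reading: for every (c,s,a) with assigned(c,s,a), stocked(a,s).
Restrictor triples: (c1,s2,a2)→stocked(a2,s2) ✓  (c1,s3,a2)→stocked(a2,s3) ✗  (c1,s4,a2)→stocked(a2,s4) ✓  (c2,s2,a3)→stocked(a3,s2) ✓  (c2,s3,a2)→stocked(a2,s3) ✗  (c3,s2,a2)→stocked(a2,s2) ✓  (c3,s4,a1)→stocked(a1,s4) ✓  (c3,s4,a2)→stocked(a2,s4) ✓  (c4,s3,a1)→stocked(a1,s3) ✓  (c4,s3,a2)→stocked(a2,s3) ✗
Counterexamples (restrictor triples failing the scope): 3.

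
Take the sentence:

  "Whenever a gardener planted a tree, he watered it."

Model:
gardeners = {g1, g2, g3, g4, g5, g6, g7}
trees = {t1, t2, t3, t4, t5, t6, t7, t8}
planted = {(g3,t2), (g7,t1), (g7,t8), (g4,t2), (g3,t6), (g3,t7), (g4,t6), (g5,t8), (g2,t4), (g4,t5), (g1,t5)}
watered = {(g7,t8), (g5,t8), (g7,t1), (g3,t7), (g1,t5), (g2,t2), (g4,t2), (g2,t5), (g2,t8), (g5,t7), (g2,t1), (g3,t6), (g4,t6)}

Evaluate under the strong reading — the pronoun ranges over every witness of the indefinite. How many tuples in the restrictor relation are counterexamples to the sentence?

"it" takes "a tree" as antecedent — a donkey pronoun bound across the clause boundary.
Strong reading: for every (g,t) with planted(g,t), watered(g,t).
Restrictor pairs: (g1,t5) ✓  (g2,t4) ✗  (g3,t2) ✗  (g3,t6) ✓  (g3,t7) ✓  (g4,t2) ✓  (g4,t5) ✗  (g4,t6) ✓  (g5,t8) ✓  (g7,t1) ✓  (g7,t8) ✓
Counterexamples (restrictor pairs failing the scope): 3.

3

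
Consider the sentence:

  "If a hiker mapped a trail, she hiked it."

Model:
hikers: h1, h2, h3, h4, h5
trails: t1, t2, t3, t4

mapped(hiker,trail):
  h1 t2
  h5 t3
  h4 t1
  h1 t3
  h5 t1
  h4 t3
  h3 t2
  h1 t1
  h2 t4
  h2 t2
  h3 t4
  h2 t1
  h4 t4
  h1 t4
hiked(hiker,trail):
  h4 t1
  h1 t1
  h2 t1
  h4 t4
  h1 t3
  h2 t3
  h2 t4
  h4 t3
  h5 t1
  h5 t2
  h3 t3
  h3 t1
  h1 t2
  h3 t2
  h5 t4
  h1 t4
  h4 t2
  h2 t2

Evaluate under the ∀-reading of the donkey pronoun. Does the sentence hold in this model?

False

"it" takes "a trail" as antecedent — a donkey pronoun bound across the clause boundary.
Strong reading: for every (h,t) with mapped(h,t), hiked(h,t).
Restrictor pairs: (h1,t1) ✓  (h1,t2) ✓  (h1,t3) ✓  (h1,t4) ✓  (h2,t1) ✓  (h2,t2) ✓  (h2,t4) ✓  (h3,t2) ✓  (h3,t4) ✗  (h4,t1) ✓  (h4,t3) ✓  (h4,t4) ✓  (h5,t1) ✓  (h5,t3) ✗
Counterexample: (h3,t4) is in mapped but fails the scope.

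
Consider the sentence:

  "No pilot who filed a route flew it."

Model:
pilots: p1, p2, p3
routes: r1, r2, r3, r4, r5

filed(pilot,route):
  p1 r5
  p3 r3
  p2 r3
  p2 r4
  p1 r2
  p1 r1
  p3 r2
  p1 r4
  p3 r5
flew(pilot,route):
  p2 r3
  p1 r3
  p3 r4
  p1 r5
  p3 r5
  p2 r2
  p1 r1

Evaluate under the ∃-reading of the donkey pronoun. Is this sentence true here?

False

"it" takes "a route" as antecedent — a donkey pronoun bound across the clause boundary.
Truth condition: for no (p,r) with filed(p,r) does flew(p,r) hold.
Restrictor pairs — does the scope hold? (p1,r1):holds  (p1,r2):fails  (p1,r4):fails  (p1,r5):holds  (p2,r3):holds  (p2,r4):fails  (p3,r2):fails  (p3,r3):fails  (p3,r5):holds
Scope holds for 4 pair(s), so the sentence is false.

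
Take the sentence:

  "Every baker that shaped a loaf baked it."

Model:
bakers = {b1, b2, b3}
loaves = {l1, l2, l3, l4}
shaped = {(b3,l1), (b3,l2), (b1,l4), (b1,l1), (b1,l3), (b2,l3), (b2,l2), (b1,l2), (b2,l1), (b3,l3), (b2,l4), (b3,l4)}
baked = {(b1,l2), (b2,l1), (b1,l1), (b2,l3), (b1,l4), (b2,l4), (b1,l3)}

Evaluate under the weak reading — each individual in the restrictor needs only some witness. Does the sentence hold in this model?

"it" takes "a loaf" as antecedent — a donkey pronoun bound across the clause boundary.
Weak reading: every baker b with some shaped-loaf has at least one shaped-loaf l such that baked(b,l).
Per baker: b1:✓  b2:✓  b3:✗
b3 has no witness among its shaped-loaves.

False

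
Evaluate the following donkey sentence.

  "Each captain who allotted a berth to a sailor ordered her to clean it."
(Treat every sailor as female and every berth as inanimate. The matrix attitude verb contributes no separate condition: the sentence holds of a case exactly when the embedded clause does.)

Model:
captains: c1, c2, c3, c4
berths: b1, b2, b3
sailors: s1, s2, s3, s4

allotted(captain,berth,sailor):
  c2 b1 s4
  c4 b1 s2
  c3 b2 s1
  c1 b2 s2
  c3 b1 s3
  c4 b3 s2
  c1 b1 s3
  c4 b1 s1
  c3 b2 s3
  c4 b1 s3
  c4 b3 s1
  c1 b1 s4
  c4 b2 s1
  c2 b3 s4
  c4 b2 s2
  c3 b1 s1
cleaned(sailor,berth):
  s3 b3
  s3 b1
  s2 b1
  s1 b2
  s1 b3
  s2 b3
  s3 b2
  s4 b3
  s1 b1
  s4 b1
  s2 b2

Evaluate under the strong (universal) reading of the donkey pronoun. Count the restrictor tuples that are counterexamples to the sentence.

"her" takes "a sailor" as antecedent and "it" takes "a berth"; both are donkey pronouns co-varying with the restrictor.
Strong reading: for every (c,b,s) with allotted(c,b,s), cleaned(s,b).
Restrictor triples: (c1,b1,s3)→cleaned(s3,b1) ✓  (c1,b1,s4)→cleaned(s4,b1) ✓  (c1,b2,s2)→cleaned(s2,b2) ✓  (c2,b1,s4)→cleaned(s4,b1) ✓  (c2,b3,s4)→cleaned(s4,b3) ✓  (c3,b1,s1)→cleaned(s1,b1) ✓  (c3,b1,s3)→cleaned(s3,b1) ✓  (c3,b2,s1)→cleaned(s1,b2) ✓  (c3,b2,s3)→cleaned(s3,b2) ✓  (c4,b1,s1)→cleaned(s1,b1) ✓  (c4,b1,s2)→cleaned(s2,b1) ✓  (c4,b1,s3)→cleaned(s3,b1) ✓  (c4,b2,s1)→cleaned(s1,b2) ✓  (c4,b2,s2)→cleaned(s2,b2) ✓  (c4,b3,s1)→cleaned(s1,b3) ✓  (c4,b3,s2)→cleaned(s2,b3) ✓
Counterexamples (restrictor triples failing the scope): 0.

0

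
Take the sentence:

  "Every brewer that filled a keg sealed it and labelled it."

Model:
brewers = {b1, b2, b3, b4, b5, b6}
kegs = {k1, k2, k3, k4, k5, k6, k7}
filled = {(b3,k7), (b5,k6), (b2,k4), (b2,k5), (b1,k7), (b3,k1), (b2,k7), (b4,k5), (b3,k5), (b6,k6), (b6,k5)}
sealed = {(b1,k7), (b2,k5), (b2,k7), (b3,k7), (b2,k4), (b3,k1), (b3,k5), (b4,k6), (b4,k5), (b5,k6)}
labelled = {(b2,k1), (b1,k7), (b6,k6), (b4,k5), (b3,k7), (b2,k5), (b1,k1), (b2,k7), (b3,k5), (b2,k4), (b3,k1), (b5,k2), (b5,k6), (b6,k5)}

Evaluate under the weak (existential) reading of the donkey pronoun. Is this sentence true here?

"it" takes "a keg" as antecedent — a donkey pronoun bound across the clause boundary.
Weak reading: every brewer b with some filled-keg has at least one filled-keg k such that sealed(b,k) ∧ labelled(b,k).
Per brewer: b1:✓  b2:✓  b3:✓  b4:✓  b5:✓  b6:✗
b6 has no witness among its filled-kegs.

False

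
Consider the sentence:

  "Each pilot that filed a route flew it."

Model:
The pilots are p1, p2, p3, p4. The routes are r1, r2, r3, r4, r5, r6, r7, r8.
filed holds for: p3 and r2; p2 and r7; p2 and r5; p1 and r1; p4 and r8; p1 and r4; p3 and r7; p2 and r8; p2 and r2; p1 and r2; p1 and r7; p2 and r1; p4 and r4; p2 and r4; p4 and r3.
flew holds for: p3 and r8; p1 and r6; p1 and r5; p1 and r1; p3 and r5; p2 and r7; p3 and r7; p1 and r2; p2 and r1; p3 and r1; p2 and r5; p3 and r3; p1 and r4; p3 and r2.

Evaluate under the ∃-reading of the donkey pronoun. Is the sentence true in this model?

False

"it" takes "a route" as antecedent — a donkey pronoun bound across the clause boundary.
Weak reading: every pilot p with some filed-route has at least one filed-route r such that flew(p,r).
Per pilot: p1:✓  p2:✓  p3:✓  p4:✗
p4 has no witness among its filed-routes.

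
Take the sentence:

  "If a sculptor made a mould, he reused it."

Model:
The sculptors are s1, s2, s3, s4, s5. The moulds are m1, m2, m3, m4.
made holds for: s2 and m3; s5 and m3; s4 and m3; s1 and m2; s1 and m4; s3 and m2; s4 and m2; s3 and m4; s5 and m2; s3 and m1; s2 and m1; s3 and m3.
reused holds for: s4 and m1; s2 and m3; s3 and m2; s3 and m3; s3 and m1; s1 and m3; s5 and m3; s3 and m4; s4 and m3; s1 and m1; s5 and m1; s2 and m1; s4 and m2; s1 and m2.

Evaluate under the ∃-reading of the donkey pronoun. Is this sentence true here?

"it" takes "a mould" as antecedent — a donkey pronoun bound across the clause boundary.
Weak reading: every sculptor s with some made-mould has at least one made-mould m such that reused(s,m).
Per sculptor: s1:✓  s2:✓  s3:✓  s4:✓  s5:✓
Every sculptor in the restrictor has a witness.

True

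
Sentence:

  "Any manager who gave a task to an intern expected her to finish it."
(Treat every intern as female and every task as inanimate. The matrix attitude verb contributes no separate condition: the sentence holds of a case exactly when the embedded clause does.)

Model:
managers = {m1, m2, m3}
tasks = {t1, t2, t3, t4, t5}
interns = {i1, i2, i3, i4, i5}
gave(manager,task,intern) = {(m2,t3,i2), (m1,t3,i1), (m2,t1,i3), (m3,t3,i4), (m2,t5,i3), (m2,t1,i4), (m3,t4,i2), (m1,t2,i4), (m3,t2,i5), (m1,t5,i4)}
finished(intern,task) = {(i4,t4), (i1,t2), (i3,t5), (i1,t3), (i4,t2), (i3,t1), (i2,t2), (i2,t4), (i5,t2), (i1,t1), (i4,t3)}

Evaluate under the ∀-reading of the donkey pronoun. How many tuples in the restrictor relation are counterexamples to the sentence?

3

"her" takes "an intern" as antecedent and "it" takes "a task"; both are donkey pronouns co-varying with the restrictor.
Strong reading: for every (m,t,i) with gave(m,t,i), finished(i,t).
Restrictor triples: (m1,t2,i4)→finished(i4,t2) ✓  (m1,t3,i1)→finished(i1,t3) ✓  (m1,t5,i4)→finished(i4,t5) ✗  (m2,t1,i3)→finished(i3,t1) ✓  (m2,t1,i4)→finished(i4,t1) ✗  (m2,t3,i2)→finished(i2,t3) ✗  (m2,t5,i3)→finished(i3,t5) ✓  (m3,t2,i5)→finished(i5,t2) ✓  (m3,t3,i4)→finished(i4,t3) ✓  (m3,t4,i2)→finished(i2,t4) ✓
Counterexamples (restrictor triples failing the scope): 3.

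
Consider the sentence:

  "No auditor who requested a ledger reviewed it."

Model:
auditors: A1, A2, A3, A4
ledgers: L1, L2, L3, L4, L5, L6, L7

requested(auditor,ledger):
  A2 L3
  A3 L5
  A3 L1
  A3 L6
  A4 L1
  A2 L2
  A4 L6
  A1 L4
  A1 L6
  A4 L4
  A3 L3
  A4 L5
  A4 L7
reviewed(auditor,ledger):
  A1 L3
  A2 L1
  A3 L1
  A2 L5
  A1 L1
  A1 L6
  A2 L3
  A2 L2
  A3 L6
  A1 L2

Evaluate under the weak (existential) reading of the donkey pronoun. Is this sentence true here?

False

"it" takes "a ledger" as antecedent — a donkey pronoun bound across the clause boundary.
Truth condition: for no (a,l) with requested(a,l) does reviewed(a,l) hold.
Restrictor pairs — does the scope hold? (A1,L4):fails  (A1,L6):holds  (A2,L2):holds  (A2,L3):holds  (A3,L1):holds  (A3,L3):fails  (A3,L5):fails  (A3,L6):holds  (A4,L1):fails  (A4,L4):fails  (A4,L5):fails  (A4,L6):fails  (A4,L7):fails
Scope holds for 5 pair(s), so the sentence is false.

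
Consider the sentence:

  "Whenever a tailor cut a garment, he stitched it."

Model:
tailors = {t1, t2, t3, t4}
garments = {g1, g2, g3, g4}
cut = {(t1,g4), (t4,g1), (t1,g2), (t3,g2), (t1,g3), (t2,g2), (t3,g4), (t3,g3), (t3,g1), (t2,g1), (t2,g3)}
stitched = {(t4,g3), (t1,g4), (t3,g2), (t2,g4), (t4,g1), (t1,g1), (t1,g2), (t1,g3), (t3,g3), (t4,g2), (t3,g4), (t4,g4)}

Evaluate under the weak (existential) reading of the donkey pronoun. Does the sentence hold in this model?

False

"it" takes "a garment" as antecedent — a donkey pronoun bound across the clause boundary.
Weak reading: every tailor t with some cut-garment has at least one cut-garment g such that stitched(t,g).
Per tailor: t1:✓  t2:✗  t3:✓  t4:✓
t2 has no witness among its cut-garments.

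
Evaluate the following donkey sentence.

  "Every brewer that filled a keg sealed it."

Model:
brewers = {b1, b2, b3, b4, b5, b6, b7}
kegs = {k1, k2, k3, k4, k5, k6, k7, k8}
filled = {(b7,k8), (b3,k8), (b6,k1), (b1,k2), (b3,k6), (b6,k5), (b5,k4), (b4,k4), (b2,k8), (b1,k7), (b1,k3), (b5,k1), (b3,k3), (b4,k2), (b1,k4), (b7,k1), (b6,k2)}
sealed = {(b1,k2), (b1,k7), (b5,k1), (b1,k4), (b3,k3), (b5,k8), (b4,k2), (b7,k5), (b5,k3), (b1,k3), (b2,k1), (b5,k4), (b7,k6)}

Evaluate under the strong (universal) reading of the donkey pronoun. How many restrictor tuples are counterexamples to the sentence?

9

"it" takes "a keg" as antecedent — a donkey pronoun bound across the clause boundary.
Strong reading: for every (b,k) with filled(b,k), sealed(b,k).
Restrictor pairs: (b1,k2) ✓  (b1,k3) ✓  (b1,k4) ✓  (b1,k7) ✓  (b2,k8) ✗  (b3,k3) ✓  (b3,k6) ✗  (b3,k8) ✗  (b4,k2) ✓  (b4,k4) ✗  (b5,k1) ✓  (b5,k4) ✓  (b6,k1) ✗  (b6,k2) ✗  (b6,k5) ✗  (b7,k1) ✗  (b7,k8) ✗
Counterexamples (restrictor pairs failing the scope): 9.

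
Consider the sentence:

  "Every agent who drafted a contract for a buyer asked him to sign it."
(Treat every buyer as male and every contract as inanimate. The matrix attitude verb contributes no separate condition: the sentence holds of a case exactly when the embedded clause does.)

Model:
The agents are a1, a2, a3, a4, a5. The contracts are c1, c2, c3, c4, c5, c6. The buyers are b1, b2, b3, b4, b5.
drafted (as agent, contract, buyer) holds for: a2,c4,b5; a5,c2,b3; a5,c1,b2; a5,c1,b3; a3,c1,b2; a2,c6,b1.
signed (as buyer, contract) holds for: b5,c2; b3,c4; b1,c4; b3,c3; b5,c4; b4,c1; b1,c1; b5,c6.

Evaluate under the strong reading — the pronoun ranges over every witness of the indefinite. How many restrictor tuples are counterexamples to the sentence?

5

"him" takes "a buyer" as antecedent and "it" takes "a contract"; both are donkey pronouns co-varying with the restrictor.
Strong reading: for every (a,c,b) with drafted(a,c,b), signed(b,c).
Restrictor triples: (a2,c4,b5)→signed(b5,c4) ✓  (a2,c6,b1)→signed(b1,c6) ✗  (a3,c1,b2)→signed(b2,c1) ✗  (a5,c1,b2)→signed(b2,c1) ✗  (a5,c1,b3)→signed(b3,c1) ✗  (a5,c2,b3)→signed(b3,c2) ✗
Counterexamples (restrictor triples failing the scope): 5.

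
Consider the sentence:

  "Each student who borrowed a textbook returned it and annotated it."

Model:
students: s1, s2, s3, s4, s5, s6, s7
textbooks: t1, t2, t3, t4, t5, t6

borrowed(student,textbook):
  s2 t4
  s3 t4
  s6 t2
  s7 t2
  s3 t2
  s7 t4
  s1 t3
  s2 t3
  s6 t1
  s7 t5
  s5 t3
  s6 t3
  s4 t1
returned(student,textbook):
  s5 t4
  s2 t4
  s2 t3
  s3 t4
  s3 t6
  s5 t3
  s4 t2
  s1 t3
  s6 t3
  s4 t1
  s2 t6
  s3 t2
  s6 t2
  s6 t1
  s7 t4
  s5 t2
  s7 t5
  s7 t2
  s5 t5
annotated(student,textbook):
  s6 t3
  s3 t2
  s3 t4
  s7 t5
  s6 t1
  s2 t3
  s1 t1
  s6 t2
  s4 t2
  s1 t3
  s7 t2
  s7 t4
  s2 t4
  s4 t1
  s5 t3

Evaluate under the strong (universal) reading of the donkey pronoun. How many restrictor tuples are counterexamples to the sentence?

"it" takes "a textbook" as antecedent — a donkey pronoun bound across the clause boundary.
Strong reading: for every (s,t) with borrowed(s,t), returned(s,t) ∧ annotated(s,t).
Restrictor pairs: (s1,t3) ✓  (s2,t3) ✓  (s2,t4) ✓  (s3,t2) ✓  (s3,t4) ✓  (s4,t1) ✓  (s5,t3) ✓  (s6,t1) ✓  (s6,t2) ✓  (s6,t3) ✓  (s7,t2) ✓  (s7,t4) ✓  (s7,t5) ✓
Counterexamples (restrictor pairs failing the scope): 0.

0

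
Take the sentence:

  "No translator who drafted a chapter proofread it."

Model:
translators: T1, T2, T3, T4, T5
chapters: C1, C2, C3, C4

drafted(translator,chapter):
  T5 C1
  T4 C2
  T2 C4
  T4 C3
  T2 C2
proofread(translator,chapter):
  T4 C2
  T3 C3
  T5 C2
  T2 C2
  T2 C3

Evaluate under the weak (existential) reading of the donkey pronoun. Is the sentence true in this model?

False

"it" takes "a chapter" as antecedent — a donkey pronoun bound across the clause boundary.
Truth condition: for no (t,c) with drafted(t,c) does proofread(t,c) hold.
Restrictor pairs — does the scope hold? (T2,C2):holds  (T2,C4):fails  (T4,C2):holds  (T4,C3):fails  (T5,C1):fails
Scope holds for 2 pair(s), so the sentence is false.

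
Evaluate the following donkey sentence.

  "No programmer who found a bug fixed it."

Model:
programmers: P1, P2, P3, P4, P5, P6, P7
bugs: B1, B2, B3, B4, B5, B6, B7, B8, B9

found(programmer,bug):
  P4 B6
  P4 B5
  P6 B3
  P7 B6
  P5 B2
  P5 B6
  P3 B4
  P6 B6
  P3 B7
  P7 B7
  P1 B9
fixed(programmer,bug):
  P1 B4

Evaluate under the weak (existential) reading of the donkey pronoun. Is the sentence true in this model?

"it" takes "a bug" as antecedent — a donkey pronoun bound across the clause boundary.
Truth condition: for no (p,b) with found(p,b) does fixed(p,b) hold.
Restrictor pairs — does the scope hold? (P1,B9):fails  (P3,B4):fails  (P3,B7):fails  (P4,B5):fails  (P4,B6):fails  (P5,B2):fails  (P5,B6):fails  (P6,B3):fails  (P6,B6):fails  (P7,B6):fails  (P7,B7):fails
Scope holds for no restrictor pair, so the sentence is true.

True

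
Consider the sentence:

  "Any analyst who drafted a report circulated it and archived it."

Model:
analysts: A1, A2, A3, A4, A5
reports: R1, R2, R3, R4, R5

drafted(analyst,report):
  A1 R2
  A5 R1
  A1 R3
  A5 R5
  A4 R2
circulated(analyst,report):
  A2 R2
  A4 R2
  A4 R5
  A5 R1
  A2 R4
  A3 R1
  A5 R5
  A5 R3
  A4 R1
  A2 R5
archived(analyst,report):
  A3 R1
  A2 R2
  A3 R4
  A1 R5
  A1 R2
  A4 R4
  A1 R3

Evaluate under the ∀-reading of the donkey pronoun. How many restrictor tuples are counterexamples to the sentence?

"it" takes "a report" as antecedent — a donkey pronoun bound across the clause boundary.
Strong reading: for every (a,r) with drafted(a,r), circulated(a,r) ∧ archived(a,r).
Restrictor pairs: (A1,R2) ✗  (A1,R3) ✗  (A4,R2) ✗  (A5,R1) ✗  (A5,R5) ✗
Counterexamples (restrictor pairs failing the scope): 5.

5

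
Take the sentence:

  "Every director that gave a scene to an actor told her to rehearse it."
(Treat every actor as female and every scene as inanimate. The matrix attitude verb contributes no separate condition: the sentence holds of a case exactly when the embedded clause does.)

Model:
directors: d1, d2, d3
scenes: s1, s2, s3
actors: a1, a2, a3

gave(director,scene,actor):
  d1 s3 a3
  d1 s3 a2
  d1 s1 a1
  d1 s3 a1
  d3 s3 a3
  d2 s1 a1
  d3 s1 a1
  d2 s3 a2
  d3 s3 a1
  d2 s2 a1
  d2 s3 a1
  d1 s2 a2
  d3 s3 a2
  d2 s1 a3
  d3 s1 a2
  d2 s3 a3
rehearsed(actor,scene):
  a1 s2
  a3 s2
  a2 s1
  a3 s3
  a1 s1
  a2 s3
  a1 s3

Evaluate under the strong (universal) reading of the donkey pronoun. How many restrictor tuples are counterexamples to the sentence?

2

"her" takes "an actor" as antecedent and "it" takes "a scene"; both are donkey pronouns co-varying with the restrictor.
Strong reading: for every (d,s,a) with gave(d,s,a), rehearsed(a,s).
Restrictor triples: (d1,s1,a1)→rehearsed(a1,s1) ✓  (d1,s2,a2)→rehearsed(a2,s2) ✗  (d1,s3,a1)→rehearsed(a1,s3) ✓  (d1,s3,a2)→rehearsed(a2,s3) ✓  (d1,s3,a3)→rehearsed(a3,s3) ✓  (d2,s1,a1)→rehearsed(a1,s1) ✓  (d2,s1,a3)→rehearsed(a3,s1) ✗  (d2,s2,a1)→rehearsed(a1,s2) ✓  (d2,s3,a1)→rehearsed(a1,s3) ✓  (d2,s3,a2)→rehearsed(a2,s3) ✓  (d2,s3,a3)→rehearsed(a3,s3) ✓  (d3,s1,a1)→rehearsed(a1,s1) ✓  (d3,s1,a2)→rehearsed(a2,s1) ✓  (d3,s3,a1)→rehearsed(a1,s3) ✓  (d3,s3,a2)→rehearsed(a2,s3) ✓  (d3,s3,a3)→rehearsed(a3,s3) ✓
Counterexamples (restrictor triples failing the scope): 2.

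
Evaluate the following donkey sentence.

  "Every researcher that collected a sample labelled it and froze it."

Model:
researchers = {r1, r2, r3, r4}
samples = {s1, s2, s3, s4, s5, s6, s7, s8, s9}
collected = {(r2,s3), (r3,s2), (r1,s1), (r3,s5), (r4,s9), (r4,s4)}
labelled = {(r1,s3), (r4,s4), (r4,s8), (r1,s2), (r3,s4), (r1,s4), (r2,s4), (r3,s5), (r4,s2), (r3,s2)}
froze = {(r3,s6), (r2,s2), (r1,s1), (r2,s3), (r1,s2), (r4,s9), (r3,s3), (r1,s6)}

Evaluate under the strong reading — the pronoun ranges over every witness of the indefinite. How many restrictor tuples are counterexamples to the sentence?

"it" takes "a sample" as antecedent — a donkey pronoun bound across the clause boundary.
Strong reading: for every (r,s) with collected(r,s), labelled(r,s) ∧ froze(r,s).
Restrictor pairs: (r1,s1) ✗  (r2,s3) ✗  (r3,s2) ✗  (r3,s5) ✗  (r4,s4) ✗  (r4,s9) ✗
Counterexamples (restrictor pairs failing the scope): 6.

6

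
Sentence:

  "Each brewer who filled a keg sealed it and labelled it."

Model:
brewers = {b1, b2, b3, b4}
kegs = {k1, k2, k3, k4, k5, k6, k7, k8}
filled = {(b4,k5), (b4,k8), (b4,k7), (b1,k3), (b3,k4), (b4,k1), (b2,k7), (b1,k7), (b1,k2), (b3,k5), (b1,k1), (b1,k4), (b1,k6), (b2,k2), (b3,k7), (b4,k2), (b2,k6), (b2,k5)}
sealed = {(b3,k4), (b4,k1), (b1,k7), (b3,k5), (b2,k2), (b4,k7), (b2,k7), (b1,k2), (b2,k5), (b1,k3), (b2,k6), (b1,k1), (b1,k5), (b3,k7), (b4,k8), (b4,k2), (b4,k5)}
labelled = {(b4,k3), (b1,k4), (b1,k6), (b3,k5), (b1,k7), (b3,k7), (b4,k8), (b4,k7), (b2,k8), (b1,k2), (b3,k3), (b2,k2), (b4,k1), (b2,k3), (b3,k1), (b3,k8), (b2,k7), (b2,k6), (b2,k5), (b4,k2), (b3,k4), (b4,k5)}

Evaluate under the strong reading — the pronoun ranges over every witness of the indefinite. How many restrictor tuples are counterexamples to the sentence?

"it" takes "a keg" as antecedent — a donkey pronoun bound across the clause boundary.
Strong reading: for every (b,k) with filled(b,k), sealed(b,k) ∧ labelled(b,k).
Restrictor pairs: (b1,k1) ✗  (b1,k2) ✓  (b1,k3) ✗  (b1,k4) ✗  (b1,k6) ✗  (b1,k7) ✓  (b2,k2) ✓  (b2,k5) ✓  (b2,k6) ✓  (b2,k7) ✓  (b3,k4) ✓  (b3,k5) ✓  (b3,k7) ✓  (b4,k1) ✓  (b4,k2) ✓  (b4,k5) ✓  (b4,k7) ✓  (b4,k8) ✓
Counterexamples (restrictor pairs failing the scope): 4.

4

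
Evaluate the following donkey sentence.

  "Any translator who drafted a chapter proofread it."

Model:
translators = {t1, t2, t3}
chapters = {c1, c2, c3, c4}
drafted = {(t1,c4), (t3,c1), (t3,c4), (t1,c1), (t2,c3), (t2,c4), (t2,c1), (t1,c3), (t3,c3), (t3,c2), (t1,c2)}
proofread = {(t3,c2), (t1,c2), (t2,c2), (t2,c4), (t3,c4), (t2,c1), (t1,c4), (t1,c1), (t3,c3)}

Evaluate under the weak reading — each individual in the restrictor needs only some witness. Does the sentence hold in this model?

True

"it" takes "a chapter" as antecedent — a donkey pronoun bound across the clause boundary.
Weak reading: every translator t with some drafted-chapter has at least one drafted-chapter c such that proofread(t,c).
Per translator: t1:✓  t2:✓  t3:✓
Every translator in the restrictor has a witness.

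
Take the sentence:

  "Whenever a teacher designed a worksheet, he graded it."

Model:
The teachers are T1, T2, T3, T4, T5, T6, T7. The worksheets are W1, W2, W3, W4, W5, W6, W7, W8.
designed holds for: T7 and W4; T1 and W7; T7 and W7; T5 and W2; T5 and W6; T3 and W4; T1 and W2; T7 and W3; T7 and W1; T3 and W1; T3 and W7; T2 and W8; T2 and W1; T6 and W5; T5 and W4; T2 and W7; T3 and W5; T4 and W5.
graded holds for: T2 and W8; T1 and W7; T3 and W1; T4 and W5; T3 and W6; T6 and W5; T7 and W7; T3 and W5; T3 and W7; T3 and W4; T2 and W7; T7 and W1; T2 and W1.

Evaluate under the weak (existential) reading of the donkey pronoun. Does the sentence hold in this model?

False

"it" takes "a worksheet" as antecedent — a donkey pronoun bound across the clause boundary.
Weak reading: every teacher t with some designed-worksheet has at least one designed-worksheet w such that graded(t,w).
Per teacher: T1:✓  T2:✓  T3:✓  T4:✓  T5:✗  T6:✓  T7:✓
T5 has no witness among its designed-worksheets.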